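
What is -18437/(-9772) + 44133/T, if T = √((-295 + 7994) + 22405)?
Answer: 18437/9772 + 44133*√7526/15052 ≈ 256.25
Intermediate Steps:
T = 2*√7526 (T = √(7699 + 22405) = √30104 = 2*√7526 ≈ 173.51)
-18437/(-9772) + 44133/T = -18437/(-9772) + 44133/((2*√7526)) = -18437*(-1/9772) + 44133*(√7526/15052) = 18437/9772 + 44133*√7526/15052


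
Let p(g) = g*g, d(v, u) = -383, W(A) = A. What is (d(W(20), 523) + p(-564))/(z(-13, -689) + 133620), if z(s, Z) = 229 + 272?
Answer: 317713/134121 ≈ 2.3689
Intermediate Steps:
p(g) = g²
z(s, Z) = 501
(d(W(20), 523) + p(-564))/(z(-13, -689) + 133620) = (-383 + (-564)²)/(501 + 133620) = (-383 + 318096)/134121 = 317713*(1/134121) = 317713/134121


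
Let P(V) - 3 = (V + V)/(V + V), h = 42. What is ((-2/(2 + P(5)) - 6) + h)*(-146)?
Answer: -15622/3 ≈ -5207.3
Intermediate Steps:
P(V) = 4 (P(V) = 3 + (V + V)/(V + V) = 3 + (2*V)/((2*V)) = 3 + (2*V)*(1/(2*V)) = 3 + 1 = 4)
((-2/(2 + P(5)) - 6) + h)*(-146) = ((-2/(2 + 4) - 6) + 42)*(-146) = ((-2/6 - 6) + 42)*(-146) = ((-2*⅙ - 6) + 42)*(-146) = ((-⅓ - 6) + 42)*(-146) = (-19/3 + 42)*(-146) = (107/3)*(-146) = -15622/3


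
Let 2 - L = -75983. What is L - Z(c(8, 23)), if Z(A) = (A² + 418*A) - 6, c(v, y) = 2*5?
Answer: 71711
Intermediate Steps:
c(v, y) = 10
L = 75985 (L = 2 - 1*(-75983) = 2 + 75983 = 75985)
Z(A) = -6 + A² + 418*A
L - Z(c(8, 23)) = 75985 - (-6 + 10² + 418*10) = 75985 - (-6 + 100 + 4180) = 75985 - 1*4274 = 75985 - 4274 = 71711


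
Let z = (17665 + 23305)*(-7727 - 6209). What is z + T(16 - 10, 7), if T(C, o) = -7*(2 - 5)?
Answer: -570957899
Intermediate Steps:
T(C, o) = 21 (T(C, o) = -7*(-3) = 21)
z = -570957920 (z = 40970*(-13936) = -570957920)
z + T(16 - 10, 7) = -570957920 + 21 = -570957899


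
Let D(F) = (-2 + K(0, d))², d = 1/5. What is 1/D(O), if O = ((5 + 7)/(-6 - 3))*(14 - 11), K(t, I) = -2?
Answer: 1/16 ≈ 0.062500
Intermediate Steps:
d = ⅕ ≈ 0.20000
O = -4 (O = (12/(-9))*3 = (12*(-⅑))*3 = -4/3*3 = -4)
D(F) = 16 (D(F) = (-2 - 2)² = (-4)² = 16)
1/D(O) = 1/16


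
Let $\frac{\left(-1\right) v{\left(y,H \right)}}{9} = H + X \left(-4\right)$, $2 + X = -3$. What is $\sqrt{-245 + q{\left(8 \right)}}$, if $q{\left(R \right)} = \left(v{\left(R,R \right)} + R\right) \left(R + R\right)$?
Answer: $3 i \sqrt{461} \approx 64.413 i$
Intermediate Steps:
$X = -5$ ($X = -2 - 3 = -5$)
$v{\left(y,H \right)} = -180 - 9 H$ ($v{\left(y,H \right)} = - 9 \left(H - -20\right) = - 9 \left(H + 20\right) = - 9 \left(20 + H\right) = -180 - 9 H$)
$q{\left(R \right)} = 2 R \left(-180 - 8 R\right)$ ($q{\left(R \right)} = \left(\left(-180 - 9 R\right) + R\right) \left(R + R\right) = \left(-180 - 8 R\right) 2 R = 2 R \left(-180 - 8 R\right)$)
$\sqrt{-245 + q{\left(8 \right)}} = \sqrt{-245 - 64 \left(45 + 2 \cdot 8\right)} = \sqrt{-245 - 64 \left(45 + 16\right)} = \sqrt{-245 - 64 \cdot 61} = \sqrt{-245 - 3904} = \sqrt{-4149} = 3 i \sqrt{461}$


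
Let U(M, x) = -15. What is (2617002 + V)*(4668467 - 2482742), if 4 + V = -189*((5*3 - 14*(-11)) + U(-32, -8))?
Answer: 5656420241700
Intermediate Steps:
V = -29110 (V = -4 - 189*((5*3 - 14*(-11)) - 15) = -4 - 189*((15 + 154) - 15) = -4 - 189*(169 - 15) = -4 - 189*154 = -4 - 29106 = -29110)
(2617002 + V)*(4668467 - 2482742) = (2617002 - 29110)*(4668467 - 2482742) = 2587892*2185725 = 5656420241700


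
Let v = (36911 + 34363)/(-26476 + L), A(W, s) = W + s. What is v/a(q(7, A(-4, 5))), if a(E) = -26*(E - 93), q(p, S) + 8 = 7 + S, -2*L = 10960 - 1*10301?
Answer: -23758/21605233 ≈ -0.0010996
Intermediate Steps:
L = -659/2 (L = -(10960 - 1*10301)/2 = -(10960 - 10301)/2 = -½*659 = -659/2 ≈ -329.50)
q(p, S) = -1 + S (q(p, S) = -8 + (7 + S) = -1 + S)
v = -142548/53611 (v = (36911 + 34363)/(-26476 - 659/2) = 71274/(-53611/2) = 71274*(-2/53611) = -142548/53611 ≈ -2.6589)
a(E) = 2418 - 26*E (a(E) = -26*(-93 + E) = 2418 - 26*E)
v/a(q(7, A(-4, 5))) = -142548/(53611*(2418 - 26*(-1 + (-4 + 5)))) = -142548/(53611*(2418 - 26*(-1 + 1))) = -142548/(53611*(2418 - 26*0)) = -142548/(53611*(2418 + 0)) = -142548/53611/2418 = -142548/53611*1/2418 = -23758/21605233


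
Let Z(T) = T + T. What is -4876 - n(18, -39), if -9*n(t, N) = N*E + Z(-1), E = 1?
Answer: -43925/9 ≈ -4880.6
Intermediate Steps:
Z(T) = 2*T
n(t, N) = 2/9 - N/9 (n(t, N) = -(N*1 + 2*(-1))/9 = -(N - 2)/9 = -(-2 + N)/9 = 2/9 - N/9)
-4876 - n(18, -39) = -4876 - (2/9 - ⅑*(-39)) = -4876 - (2/9 + 13/3) = -4876 - 1*41/9 = -4876 - 41/9 = -43925/9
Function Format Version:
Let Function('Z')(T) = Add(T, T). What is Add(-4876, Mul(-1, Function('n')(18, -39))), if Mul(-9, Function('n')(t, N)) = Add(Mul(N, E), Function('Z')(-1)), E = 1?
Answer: Rational(-43925, 9) ≈ -4880.6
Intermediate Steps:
Function('Z')(T) = Mul(2, T)
Function('n')(t, N) = Add(Rational(2, 9), Mul(Rational(-1, 9), N)) (Function('n')(t, N) = Mul(Rational(-1, 9), Add(Mul(N, 1), Mul(2, -1))) = Mul(Rational(-1, 9), Add(N, -2)) = Mul(Rational(-1, 9), Add(-2, N)) = Add(Rational(2, 9), Mul(Rational(-1, 9), N)))
Add(-4876, Mul(-1, Function('n')(18, -39))) = Add(-4876, Mul(-1, Add(Rational(2, 9), Mul(Rational(-1, 9), -39)))) = Add(-4876, Mul(-1, Add(Rational(2, 9), Rational(13, 3)))) = Add(-4876, Mul(-1, Rational(41, 9))) = Add(-4876, Rational(-41, 9)) = Rational(-43925, 9)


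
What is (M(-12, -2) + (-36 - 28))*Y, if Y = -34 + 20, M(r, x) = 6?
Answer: 812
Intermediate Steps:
Y = -14
(M(-12, -2) + (-36 - 28))*Y = (6 + (-36 - 28))*(-14) = (6 - 64)*(-14) = -58*(-14) = 812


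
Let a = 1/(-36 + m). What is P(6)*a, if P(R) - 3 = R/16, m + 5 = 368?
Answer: 9/872 ≈ 0.010321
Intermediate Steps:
m = 363 (m = -5 + 368 = 363)
P(R) = 3 + R/16
a = 1/327 (a = 1/(-36 + 363) = 1/327 ≈ 0.0030581)
P(6)*a = (3 + (1/16)*6)*(1/327) = (3 + 3/8)*(1/327) = (27/8)*(1/327) = 9/872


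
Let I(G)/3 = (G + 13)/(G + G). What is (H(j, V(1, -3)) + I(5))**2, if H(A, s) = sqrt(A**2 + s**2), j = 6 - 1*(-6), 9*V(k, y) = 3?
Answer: 38986/225 + 18*sqrt(1297)/5 ≈ 302.92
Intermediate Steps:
V(k, y) = 1/3 (V(k, y) = (1/9)*3 = 1/3)
j = 12 (j = 6 + 6 = 12)
I(G) = 3*(13 + G)/(2*G) (I(G) = 3*((G + 13)/(G + G)) = 3*((13 + G)/((2*G))) = 3*((13 + G)*(1/(2*G))) = 3*((13 + G)/(2*G)) = 3*(13 + G)/(2*G))
(H(j, V(1, -3)) + I(5))**2 = (sqrt(12**2 + (1/3)**2) + (3/2)*(13 + 5)/5)**2 = (sqrt(144 + 1/9) + (3/2)*(1/5)*18)**2 = (sqrt(1297/9) + 27/5)**2 = (sqrt(1297)/3 + 27/5)**2 = (27/5 + sqrt(1297)/3)**2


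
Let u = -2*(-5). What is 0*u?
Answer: 0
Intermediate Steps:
u = 10
0*u = 0*10 = 0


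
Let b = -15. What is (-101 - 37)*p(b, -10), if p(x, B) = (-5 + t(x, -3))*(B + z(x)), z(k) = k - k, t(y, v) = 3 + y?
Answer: -23460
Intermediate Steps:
z(k) = 0
p(x, B) = B*(-2 + x) (p(x, B) = (-5 + (3 + x))*(B + 0) = (-2 + x)*B = B*(-2 + x))
(-101 - 37)*p(b, -10) = (-101 - 37)*(-10*(-2 - 15)) = -(-1380)*(-17) = -138*170 = -23460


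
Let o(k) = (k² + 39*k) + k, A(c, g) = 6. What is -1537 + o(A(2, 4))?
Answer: -1261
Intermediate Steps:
o(k) = k² + 40*k
-1537 + o(A(2, 4)) = -1537 + 6*(40 + 6) = -1537 + 6*46 = -1537 + 276 = -1261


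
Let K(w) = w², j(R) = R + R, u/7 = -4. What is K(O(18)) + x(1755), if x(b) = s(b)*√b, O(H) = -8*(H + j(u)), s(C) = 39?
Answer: 92416 + 117*√195 ≈ 94050.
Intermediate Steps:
u = -28 (u = 7*(-4) = -28)
j(R) = 2*R
O(H) = 448 - 8*H (O(H) = -8*(H + 2*(-28)) = -8*(H - 56) = -8*(-56 + H) = 448 - 8*H)
x(b) = 39*√b
K(O(18)) + x(1755) = (448 - 8*18)² + 39*√1755 = (448 - 144)² + 39*(3*√195) = 304² + 117*√195 = 92416 + 117*√195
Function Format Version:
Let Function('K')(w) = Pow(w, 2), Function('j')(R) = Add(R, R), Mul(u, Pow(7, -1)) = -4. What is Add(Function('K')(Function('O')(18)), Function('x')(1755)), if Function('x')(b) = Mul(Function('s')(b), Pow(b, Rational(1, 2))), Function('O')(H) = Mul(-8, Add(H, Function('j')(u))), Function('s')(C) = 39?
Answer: Add(92416, Mul(117, Pow(195, Rational(1, 2)))) ≈ 94050.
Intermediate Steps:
u = -28 (u = Mul(7, -4) = -28)
Function('j')(R) = Mul(2, R)
Function('O')(H) = Add(448, Mul(-8, H)) (Function('O')(H) = Mul(-8, Add(H, Mul(2, -28))) = Mul(-8, Add(H, -56)) = Mul(-8, Add(-56, H)) = Add(448, Mul(-8, H)))
Function('x')(b) = Mul(39, Pow(b, Rational(1, 2)))
Add(Function('K')(Function('O')(18)), Function('x')(1755)) = Add(Pow(Add(448, Mul(-8, 18)), 2), Mul(39, Pow(1755, Rational(1, 2)))) = Add(Pow(Add(448, -144), 2), Mul(39, Mul(3, Pow(195, Rational(1, 2))))) = Add(Pow(304, 2), Mul(117, Pow(195, Rational(1, 2)))) = Add(92416, Mul(117, Pow(195, Rational(1, 2))))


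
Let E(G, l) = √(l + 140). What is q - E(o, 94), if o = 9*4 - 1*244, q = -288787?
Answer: -288787 - 3*√26 ≈ -2.8880e+5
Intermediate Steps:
o = -208 (o = 36 - 244 = -208)
E(G, l) = √(140 + l)
q - E(o, 94) = -288787 - √(140 + 94) = -288787 - √234 = -288787 - 3*√26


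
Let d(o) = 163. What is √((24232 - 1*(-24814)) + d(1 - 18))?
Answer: √49209 ≈ 221.83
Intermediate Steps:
√((24232 - 1*(-24814)) + d(1 - 18)) = √((24232 - 1*(-24814)) + 163) = √((24232 + 24814) + 163) = √(49046 + 163) = √49209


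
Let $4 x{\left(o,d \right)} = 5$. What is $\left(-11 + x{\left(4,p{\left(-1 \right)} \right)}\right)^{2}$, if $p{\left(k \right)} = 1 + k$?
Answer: $\frac{1521}{16} \approx 95.063$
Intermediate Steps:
$x{\left(o,d \right)} = \frac{5}{4}$ ($x{\left(o,d \right)} = \frac{1}{4} \cdot 5 = \frac{5}{4}$)
$\left(-11 + x{\left(4,p{\left(-1 \right)} \right)}\right)^{2} = \left(-11 + \frac{5}{4}\right)^{2} = \left(- \frac{39}{4}\right)^{2} = \frac{1521}{16}$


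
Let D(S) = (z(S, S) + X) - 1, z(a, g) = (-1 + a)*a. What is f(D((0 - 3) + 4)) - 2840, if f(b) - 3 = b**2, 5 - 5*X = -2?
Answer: -70921/25 ≈ -2836.8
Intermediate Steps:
X = 7/5 (X = 1 - 1/5*(-2) = 1 + 2/5 = 7/5 ≈ 1.4000)
z(a, g) = a*(-1 + a)
D(S) = 2/5 + S*(-1 + S) (D(S) = (S*(-1 + S) + 7/5) - 1 = (7/5 + S*(-1 + S)) - 1 = 2/5 + S*(-1 + S))
f(b) = 3 + b**2
f(D((0 - 3) + 4)) - 2840 = (3 + (2/5 + ((0 - 3) + 4)**2 - ((0 - 3) + 4))**2) - 2840 = (3 + (2/5 + (-3 + 4)**2 - (-3 + 4))**2) - 2840 = (3 + (2/5 + 1**2 - 1*1)**2) - 2840 = (3 + (2/5 + 1 - 1)**2) - 2840 = (3 + (2/5)**2) - 2840 = (3 + 4/25) - 2840 = 79/25 - 2840 = -70921/25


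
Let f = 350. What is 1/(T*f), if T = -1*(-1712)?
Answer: 1/599200 ≈ 1.6689e-6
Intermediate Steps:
T = 1712
1/(T*f) = 1/(1712*350) = 1/599200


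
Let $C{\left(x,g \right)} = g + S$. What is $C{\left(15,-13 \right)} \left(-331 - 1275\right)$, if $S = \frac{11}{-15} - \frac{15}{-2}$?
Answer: $\frac{150161}{15} \approx 10011.0$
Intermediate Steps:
$S = \frac{203}{30}$ ($S = 11 \left(- \frac{1}{15}\right) - - \frac{15}{2} = - \frac{11}{15} + \frac{15}{2} = \frac{203}{30} \approx 6.7667$)
$C{\left(x,g \right)} = \frac{203}{30} + g$ ($C{\left(x,g \right)} = g + \frac{203}{30} = \frac{203}{30} + g$)
$C{\left(15,-13 \right)} \left(-331 - 1275\right) = \left(\frac{203}{30} - 13\right) \left(-331 - 1275\right) = \left(- \frac{187}{30}\right) \left(-1606\right) = \frac{150161}{15}$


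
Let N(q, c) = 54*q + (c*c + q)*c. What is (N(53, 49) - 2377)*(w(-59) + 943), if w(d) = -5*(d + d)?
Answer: 185080623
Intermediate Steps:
N(q, c) = 54*q + c*(q + c²) (N(q, c) = 54*q + (c² + q)*c = 54*q + (q + c²)*c = 54*q + c*(q + c²))
w(d) = -10*d
(N(53, 49) - 2377)*(w(-59) + 943) = ((49³ + 54*53 + 49*53) - 2377)*(-10*(-59) + 943) = ((117649 + 2862 + 2597) - 2377)*(590 + 943) = (123108 - 2377)*1533 = 120731*1533 = 185080623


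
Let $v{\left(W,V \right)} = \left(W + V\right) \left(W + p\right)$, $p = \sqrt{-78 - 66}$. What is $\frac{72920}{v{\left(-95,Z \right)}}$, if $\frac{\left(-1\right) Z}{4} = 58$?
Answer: $\frac{6927400}{2998263} + \frac{291680 i}{999421} \approx 2.3105 + 0.29185 i$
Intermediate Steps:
$Z = -232$ ($Z = \left(-4\right) 58 = -232$)
$p = 12 i$ ($p = \sqrt{-144} = 12 i \approx 12.0 i$)
$v{\left(W,V \right)} = \left(V + W\right) \left(W + 12 i\right)$ ($v{\left(W,V \right)} = \left(W + V\right) \left(W + 12 i\right) = \left(V + W\right) \left(W + 12 i\right)$)
$\frac{72920}{v{\left(-95,Z \right)}} = \frac{72920}{\left(-95\right)^{2} - -22040 + 12 i \left(-232\right) + 12 i \left(-95\right)} = \frac{72920}{9025 + 22040 - 2784 i - 1140 i} = \frac{72920}{31065 - 3924 i} = 72920 \frac{31065 + 3924 i}{980432001} = \frac{72920 \left(31065 + 3924 i\right)}{980432001}$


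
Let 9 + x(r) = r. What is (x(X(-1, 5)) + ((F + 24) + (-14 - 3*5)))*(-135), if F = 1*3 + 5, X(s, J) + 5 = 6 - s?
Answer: 540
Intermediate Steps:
X(s, J) = 1 - s (X(s, J) = -5 + (6 - s) = 1 - s)
x(r) = -9 + r
F = 8 (F = 3 + 5 = 8)
(x(X(-1, 5)) + ((F + 24) + (-14 - 3*5)))*(-135) = ((-9 + (1 - 1*(-1))) + ((8 + 24) + (-14 - 3*5)))*(-135) = ((-9 + (1 + 1)) + (32 + (-14 - 1*15)))*(-135) = ((-9 + 2) + (32 + (-14 - 15)))*(-135) = (-7 + (32 - 29))*(-135) = (-7 + 3)*(-135) = -4*(-135) = 540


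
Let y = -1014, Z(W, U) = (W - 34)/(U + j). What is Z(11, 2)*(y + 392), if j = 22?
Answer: 7153/12 ≈ 596.08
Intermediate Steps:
Z(W, U) = (-34 + W)/(22 + U) (Z(W, U) = (W - 34)/(U + 22) = (-34 + W)/(22 + U))
Z(11, 2)*(y + 392) = ((-34 + 11)/(22 + 2))*(-1014 + 392) = (-23/24)*(-622) = ((1/24)*(-23))*(-622) = -23/24*(-622) = 7153/12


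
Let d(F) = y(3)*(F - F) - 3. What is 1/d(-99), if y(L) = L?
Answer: -⅓ ≈ -0.33333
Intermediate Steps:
d(F) = -3 (d(F) = 3*(F - F) - 3 = 3*0 - 3 = 0 - 3 = -3)
1/d(-99) = 1/(-3) = -⅓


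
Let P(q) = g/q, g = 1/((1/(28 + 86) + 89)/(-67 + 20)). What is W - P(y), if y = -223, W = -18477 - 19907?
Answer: -86854591262/2262781 ≈ -38384.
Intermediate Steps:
W = -38384
g = -5358/10147 (g = 1/((1/114 + 89)/(-47)) = 1/((1/114 + 89)*(-1/47)) = 1/((10147/114)*(-1/47)) = 1/(-10147/5358) = -5358/10147 ≈ -0.52804)
P(q) = -5358/(10147*q)
W - P(y) = -38384 - (-5358)/(10147*(-223)) = -38384 - (-5358)*(-1)/(10147*223) = -38384 - 1*5358/2262781 = -38384 - 5358/2262781 = -86854591262/2262781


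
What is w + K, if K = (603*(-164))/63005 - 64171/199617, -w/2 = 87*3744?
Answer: -8193300610255979/12576869085 ≈ -6.5146e+5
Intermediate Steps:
w = -651456 (w = -174*3744 = -2*325728 = -651456)
K = -23783618219/12576869085 (K = -98892*1/63005 - 64171*1/199617 = -98892/63005 - 64171/199617 = -23783618219/12576869085 ≈ -1.8911)
w + K = -651456 - 23783618219/12576869085 = -8193300610255979/12576869085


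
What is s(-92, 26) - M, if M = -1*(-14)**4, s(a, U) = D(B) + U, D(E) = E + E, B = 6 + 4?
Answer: 38462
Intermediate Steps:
B = 10
D(E) = 2*E
s(a, U) = 20 + U (s(a, U) = 2*10 + U = 20 + U)
M = -38416 (M = -1*38416 = -38416)
s(-92, 26) - M = (20 + 26) - 1*(-38416) = 46 + 38416 = 38462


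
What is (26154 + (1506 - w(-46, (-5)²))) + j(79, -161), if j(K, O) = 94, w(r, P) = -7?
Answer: 27761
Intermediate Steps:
(26154 + (1506 - w(-46, (-5)²))) + j(79, -161) = (26154 + (1506 - 1*(-7))) + 94 = (26154 + (1506 + 7)) + 94 = (26154 + 1513) + 94 = 27667 + 94 = 27761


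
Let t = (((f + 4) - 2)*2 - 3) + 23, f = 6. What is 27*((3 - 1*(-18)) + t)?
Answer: 1539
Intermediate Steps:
t = 36 (t = (((6 + 4) - 2)*2 - 3) + 23 = ((10 - 2)*2 - 3) + 23 = (8*2 - 3) + 23 = (16 - 3) + 23 = 13 + 23 = 36)
27*((3 - 1*(-18)) + t) = 27*((3 - 1*(-18)) + 36) = 27*((3 + 18) + 36) = 27*(21 + 36) = 27*57 = 1539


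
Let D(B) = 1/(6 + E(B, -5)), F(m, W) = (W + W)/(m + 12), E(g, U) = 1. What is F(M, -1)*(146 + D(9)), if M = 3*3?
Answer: -682/49 ≈ -13.918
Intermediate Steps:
M = 9
F(m, W) = 2*W/(12 + m) (F(m, W) = (2*W)/(12 + m) = 2*W/(12 + m))
D(B) = 1/7 (D(B) = 1/(6 + 1) = 1/7)
F(M, -1)*(146 + D(9)) = (2*(-1)/(12 + 9))*(146 + 1/7) = (2*(-1)/21)*(1023/7) = (2*(-1)*(1/21))*(1023/7) = -2/21*1023/7 = -682/49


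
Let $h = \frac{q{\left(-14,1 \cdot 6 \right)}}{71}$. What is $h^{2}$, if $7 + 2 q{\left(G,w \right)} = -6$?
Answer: $\frac{169}{20164} \approx 0.0083813$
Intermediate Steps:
$q{\left(G,w \right)} = - \frac{13}{2}$ ($q{\left(G,w \right)} = - \frac{7}{2} + \frac{1}{2} \left(-6\right) = - \frac{7}{2} - 3 = - \frac{13}{2}$)
$h = - \frac{13}{142}$ ($h = - \frac{13}{2 \cdot 71} = \left(- \frac{13}{2}\right) \frac{1}{71} = - \frac{13}{142} \approx -0.091549$)
$h^{2} = \left(- \frac{13}{142}\right)^{2} = \frac{169}{20164}$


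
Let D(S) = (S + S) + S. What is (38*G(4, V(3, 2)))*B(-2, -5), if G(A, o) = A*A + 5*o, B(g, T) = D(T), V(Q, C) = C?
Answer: -14820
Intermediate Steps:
D(S) = 3*S (D(S) = 2*S + S = 3*S)
B(g, T) = 3*T
G(A, o) = A² + 5*o
(38*G(4, V(3, 2)))*B(-2, -5) = (38*(4² + 5*2))*(3*(-5)) = (38*(16 + 10))*(-15) = (38*26)*(-15) = 988*(-15) = -14820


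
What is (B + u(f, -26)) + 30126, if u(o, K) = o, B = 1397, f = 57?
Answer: 31580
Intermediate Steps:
(B + u(f, -26)) + 30126 = (1397 + 57) + 30126 = 1454 + 30126 = 31580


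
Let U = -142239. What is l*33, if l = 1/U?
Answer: -11/47413 ≈ -0.00023200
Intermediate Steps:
l = -1/142239 (l = 1/(-142239) = -1/142239 ≈ -7.0304e-6)
l*33 = -1/142239*33 = -11/47413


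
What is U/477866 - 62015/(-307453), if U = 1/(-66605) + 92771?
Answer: 1936792882826806/4892847768761645 ≈ 0.39584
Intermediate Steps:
U = 6179012454/66605 (U = -1/66605 + 92771 = 6179012454/66605 ≈ 92771.)
U/477866 - 62015/(-307453) = (6179012454/66605)/477866 - 62015/(-307453) = (6179012454/66605)*(1/477866) - 62015*(-1/307453) = 3089506227/15914132465 + 62015/307453 = 1936792882826806/4892847768761645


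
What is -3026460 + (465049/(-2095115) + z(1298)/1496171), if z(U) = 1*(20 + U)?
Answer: -9486894454087901709/3134650304665 ≈ -3.0265e+6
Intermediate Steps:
z(U) = 20 + U
-3026460 + (465049/(-2095115) + z(1298)/1496171) = -3026460 + (465049/(-2095115) + (20 + 1298)/1496171) = -3026460 + (465049*(-1/2095115) + 1318*(1/1496171)) = -3026460 + (-465049/2095115 + 1318/1496171) = -3026460 - 693031465809/3134650304665 = -9486894454087901709/3134650304665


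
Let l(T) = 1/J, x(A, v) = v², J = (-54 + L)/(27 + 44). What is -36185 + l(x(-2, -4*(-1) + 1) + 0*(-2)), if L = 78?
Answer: -868369/24 ≈ -36182.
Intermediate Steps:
J = 24/71 (J = (-54 + 78)/(27 + 44) = 24/71 ≈ 0.33803)
l(T) = 71/24 (l(T) = 1/(24/71) = 71/24)
-36185 + l(x(-2, -4*(-1) + 1) + 0*(-2)) = -36185 + 71/24 = -868369/24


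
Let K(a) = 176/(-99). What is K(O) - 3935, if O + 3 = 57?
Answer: -35431/9 ≈ -3936.8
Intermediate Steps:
O = 54 (O = -3 + 57 = 54)
K(a) = -16/9 (K(a) = 176*(-1/99) = -16/9)
K(O) - 3935 = -16/9 - 3935 = -35431/9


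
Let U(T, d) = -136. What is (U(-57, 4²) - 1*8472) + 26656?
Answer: 18048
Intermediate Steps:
(U(-57, 4²) - 1*8472) + 26656 = (-136 - 1*8472) + 26656 = (-136 - 8472) + 26656 = -8608 + 26656 = 18048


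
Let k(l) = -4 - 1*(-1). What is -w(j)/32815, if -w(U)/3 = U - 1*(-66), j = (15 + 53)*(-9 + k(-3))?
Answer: -450/6563 ≈ -0.068566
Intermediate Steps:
k(l) = -3 (k(l) = -4 + 1 = -3)
j = -816 (j = (15 + 53)*(-9 - 3) = 68*(-12) = -816)
w(U) = -198 - 3*U (w(U) = -3*(U - 1*(-66)) = -3*(U + 66) = -3*(66 + U) = -198 - 3*U)
-w(j)/32815 = -(-198 - 3*(-816))/32815 = -(-198 + 2448)/32815 = -2250/32815 = -1*450/6563 = -450/6563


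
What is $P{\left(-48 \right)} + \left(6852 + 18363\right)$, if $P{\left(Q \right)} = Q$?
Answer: $25167$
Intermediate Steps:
$P{\left(-48 \right)} + \left(6852 + 18363\right) = -48 + \left(6852 + 18363\right) = -48 + 25215 = 25167$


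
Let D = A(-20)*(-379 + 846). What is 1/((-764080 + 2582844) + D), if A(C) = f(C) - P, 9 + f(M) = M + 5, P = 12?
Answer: 1/1801952 ≈ 5.5495e-7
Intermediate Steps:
f(M) = -4 + M (f(M) = -9 + (M + 5) = -9 + (5 + M) = -4 + M)
A(C) = -16 + C (A(C) = (-4 + C) - 1*12 = (-4 + C) - 12 = -16 + C)
D = -16812 (D = (-16 - 20)*(-379 + 846) = -36*467 = -16812)
1/((-764080 + 2582844) + D) = 1/((-764080 + 2582844) - 16812) = 1/(1818764 - 16812) = 1/1801952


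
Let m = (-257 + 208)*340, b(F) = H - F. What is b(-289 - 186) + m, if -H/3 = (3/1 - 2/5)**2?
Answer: -405132/25 ≈ -16205.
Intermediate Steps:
H = -507/25 (H = -3*(3/1 - 2/5)**2 = -3*(3*1 - 2*1/5)**2 = -3*(3 - 2/5)**2 = -3*(13/5)**2 = -3*169/25 = -507/25 ≈ -20.280)
b(F) = -507/25 - F
m = -16660 (m = -49*340 = -16660)
b(-289 - 186) + m = (-507/25 - (-289 - 186)) - 16660 = (-507/25 - 1*(-475)) - 16660 = (-507/25 + 475) - 16660 = 11368/25 - 16660 = -405132/25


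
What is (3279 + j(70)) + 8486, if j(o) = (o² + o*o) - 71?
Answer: 21494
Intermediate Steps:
j(o) = -71 + 2*o² (j(o) = (o² + o²) - 71 = 2*o² - 71 = -71 + 2*o²)
(3279 + j(70)) + 8486 = (3279 + (-71 + 2*70²)) + 8486 = (3279 + (-71 + 2*4900)) + 8486 = (3279 + (-71 + 9800)) + 8486 = (3279 + 9729) + 8486 = 13008 + 8486 = 21494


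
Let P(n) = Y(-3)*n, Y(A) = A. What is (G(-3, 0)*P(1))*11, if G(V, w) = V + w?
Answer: 99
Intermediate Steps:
P(n) = -3*n
(G(-3, 0)*P(1))*11 = ((-3 + 0)*(-3*1))*11 = -3*(-3)*11 = 9*11 = 99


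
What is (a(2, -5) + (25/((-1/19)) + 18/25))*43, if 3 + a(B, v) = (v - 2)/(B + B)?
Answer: -2059829/100 ≈ -20598.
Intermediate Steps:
a(B, v) = -3 + (-2 + v)/(2*B) (a(B, v) = -3 + (v - 2)/(B + B) = -3 + (-2 + v)/((2*B)) = -3 + (-2 + v)*(1/(2*B)) = -3 + (-2 + v)/(2*B))
(a(2, -5) + (25/((-1/19)) + 18/25))*43 = ((1/2)*(-2 - 5 - 6*2)/2 + (25/((-1/19)) + 18/25))*43 = ((1/2)*(1/2)*(-2 - 5 - 12) + (25/((-1*1/19)) + 18*(1/25)))*43 = ((1/2)*(1/2)*(-19) + (25/(-1/19) + 18/25))*43 = (-19/4 + (25*(-19) + 18/25))*43 = (-19/4 + (-475 + 18/25))*43 = (-19/4 - 11857/25)*43 = -47903/100*43 = -2059829/100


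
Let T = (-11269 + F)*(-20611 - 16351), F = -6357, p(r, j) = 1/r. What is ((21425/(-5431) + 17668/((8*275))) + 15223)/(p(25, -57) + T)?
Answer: 15161355709/648679937324694 ≈ 2.3373e-5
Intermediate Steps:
T = 651492212 (T = (-11269 - 6357)*(-20611 - 16351) = -17626*(-36962) = 651492212)
((21425/(-5431) + 17668/((8*275))) + 15223)/(p(25, -57) + T) = ((21425/(-5431) + 17668/((8*275))) + 15223)/(1/25 + 651492212) = ((21425*(-1/5431) + 17668/2200) + 15223)/(1/25 + 651492212) = ((-21425/5431 + 17668*(1/2200)) + 15223)/(16287305301/25) = ((-21425/5431 + 4417/550) + 15223)*(25/16287305301) = (12204977/2987050 + 15223)*(25/16287305301) = (45484067127/2987050)*(25/16287305301) = 15161355709/648679937324694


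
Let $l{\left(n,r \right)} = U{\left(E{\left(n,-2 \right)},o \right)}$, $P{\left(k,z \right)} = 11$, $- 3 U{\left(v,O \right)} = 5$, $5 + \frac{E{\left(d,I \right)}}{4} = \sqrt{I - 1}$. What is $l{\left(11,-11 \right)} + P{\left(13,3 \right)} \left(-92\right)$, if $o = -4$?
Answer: $- \frac{3041}{3} \approx -1013.7$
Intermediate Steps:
$E{\left(d,I \right)} = -20 + 4 \sqrt{-1 + I}$ ($E{\left(d,I \right)} = -20 + 4 \sqrt{I - 1} = -20 + 4 \sqrt{-1 + I}$)
$U{\left(v,O \right)} = - \frac{5}{3}$ ($U{\left(v,O \right)} = \left(- \frac{1}{3}\right) 5 = - \frac{5}{3}$)
$l{\left(n,r \right)} = - \frac{5}{3}$
$l{\left(11,-11 \right)} + P{\left(13,3 \right)} \left(-92\right) = - \frac{5}{3} + 11 \left(-92\right) = - \frac{5}{3} - 1012 = - \frac{3041}{3}$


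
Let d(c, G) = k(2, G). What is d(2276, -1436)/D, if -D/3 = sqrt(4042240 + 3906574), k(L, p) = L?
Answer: -sqrt(7948814)/11923221 ≈ -0.00023646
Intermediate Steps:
d(c, G) = 2
D = -3*sqrt(7948814) (D = -3*sqrt(4042240 + 3906574) = -3*sqrt(7948814) ≈ -8458.1)
d(2276, -1436)/D = 2/((-3*sqrt(7948814))) = 2*(-sqrt(7948814)/23846442) = -sqrt(7948814)/11923221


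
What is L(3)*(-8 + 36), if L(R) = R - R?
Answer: 0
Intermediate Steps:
L(R) = 0
L(3)*(-8 + 36) = 0*(-8 + 36) = 0*28 = 0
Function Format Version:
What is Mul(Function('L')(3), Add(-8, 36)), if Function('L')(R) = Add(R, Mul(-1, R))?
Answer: 0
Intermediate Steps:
Function('L')(R) = 0
Mul(Function('L')(3), Add(-8, 36)) = Mul(0, Add(-8, 36)) = Mul(0, 28) = 0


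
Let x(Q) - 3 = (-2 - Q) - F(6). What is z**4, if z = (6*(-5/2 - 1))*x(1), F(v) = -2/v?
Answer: 2401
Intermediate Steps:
x(Q) = 4/3 - Q (x(Q) = 3 + ((-2 - Q) - (-2)/6) = 3 + ((-2 - Q) - 1*(-1/3)) = 3 + ((-2 - Q) + 1/3) = 3 + (-5/3 - Q) = 4/3 - Q)
z = -7 (z = (6*(-5/2 - 1))*(4/3 - 1*1) = (6*((1/2)*(-5) - 1))*(4/3 - 1) = (6*(-5/2 - 1))*(1/3) = (6*(-7/2))*(1/3) = -21*1/3 = -7)
z**4 = (-7)**4 = 2401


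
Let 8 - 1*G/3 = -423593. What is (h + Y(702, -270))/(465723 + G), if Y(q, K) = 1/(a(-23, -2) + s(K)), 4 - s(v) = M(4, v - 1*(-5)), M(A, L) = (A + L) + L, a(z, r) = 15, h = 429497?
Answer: 117037933/473203335 ≈ 0.24733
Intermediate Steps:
G = 1270803 (G = 24 - 3*(-423593) = 24 + 1270779 = 1270803)
M(A, L) = A + 2*L
s(v) = -10 - 2*v (s(v) = 4 - (4 + 2*(v - 1*(-5))) = 4 - (4 + 2*(v + 5)) = 4 - (4 + 2*(5 + v)) = 4 - (4 + (10 + 2*v)) = 4 - (14 + 2*v) = 4 + (-14 - 2*v) = -10 - 2*v)
Y(q, K) = 1/(5 - 2*K) (Y(q, K) = 1/(15 + (-10 - 2*K)) = 1/(5 - 2*K))
(h + Y(702, -270))/(465723 + G) = (429497 - 1/(-5 + 2*(-270)))/(465723 + 1270803) = (429497 - 1/(-5 - 540))/1736526 = (429497 - 1/(-545))*(1/1736526) = (429497 - 1*(-1/545))*(1/1736526) = (429497 + 1/545)*(1/1736526) = (234075866/545)*(1/1736526) = 117037933/473203335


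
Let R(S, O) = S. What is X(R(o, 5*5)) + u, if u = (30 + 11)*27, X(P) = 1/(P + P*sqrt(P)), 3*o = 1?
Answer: 2223/2 - 3*sqrt(3)/2 ≈ 1108.9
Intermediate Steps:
o = 1/3 (o = (1/3)*1 = 1/3 ≈ 0.33333)
X(P) = 1/(P + P**(3/2))
u = 1107 (u = 41*27 = 1107)
X(R(o, 5*5)) + u = 1/(1/3 + (1/3)**(3/2)) + 1107 = 1/(1/3 + sqrt(3)/9) + 1107 = 1107 + 1/(1/3 + sqrt(3)/9)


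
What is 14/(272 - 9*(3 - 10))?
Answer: 14/335 ≈ 0.041791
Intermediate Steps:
14/(272 - 9*(3 - 10)) = 14/(272 - 9*(-7)) = 14/(272 + 63) = 14/335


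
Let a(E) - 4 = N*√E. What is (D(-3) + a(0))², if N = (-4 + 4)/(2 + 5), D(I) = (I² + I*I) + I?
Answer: 361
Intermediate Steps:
D(I) = I + 2*I² (D(I) = (I² + I²) + I = 2*I² + I = I + 2*I²)
N = 0 (N = 0/7 = 0*(⅐) = 0)
a(E) = 4 (a(E) = 4 + 0*√E = 4 + 0 = 4)
(D(-3) + a(0))² = (-3*(1 + 2*(-3)) + 4)² = (-3*(1 - 6) + 4)² = (-3*(-5) + 4)² = (15 + 4)² = 19² = 361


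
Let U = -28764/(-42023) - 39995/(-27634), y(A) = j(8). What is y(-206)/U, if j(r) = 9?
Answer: 10451372238/2475574261 ≈ 4.2218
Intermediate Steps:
y(A) = 9
U = 2475574261/1161263582 (U = -28764*(-1/42023) - 39995*(-1/27634) = 28764/42023 + 39995/27634 = 2475574261/1161263582 ≈ 2.1318)
y(-206)/U = 9/(2475574261/1161263582) = 9*(1161263582/2475574261) = 10451372238/2475574261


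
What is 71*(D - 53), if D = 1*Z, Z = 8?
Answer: -3195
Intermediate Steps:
D = 8 (D = 1*8 = 8)
71*(D - 53) = 71*(8 - 53) = 71*(-45) = -3195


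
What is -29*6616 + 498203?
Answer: 306339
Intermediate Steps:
-29*6616 + 498203 = -191864 + 498203 = 306339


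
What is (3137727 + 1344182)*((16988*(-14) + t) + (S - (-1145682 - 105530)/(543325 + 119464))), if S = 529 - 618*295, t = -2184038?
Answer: -7734295865606594143/662789 ≈ -1.1669e+13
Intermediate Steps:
S = -181781 (S = 529 - 182310 = -181781)
(3137727 + 1344182)*((16988*(-14) + t) + (S - (-1145682 - 105530)/(543325 + 119464))) = (3137727 + 1344182)*((16988*(-14) - 2184038) + (-181781 - (-1145682 - 105530)/(543325 + 119464))) = 4481909*((-237832 - 2184038) + (-181781 - (-1251212)/662789)) = 4481909*(-2421870 + (-181781 - (-1251212)/662789)) = 4481909*(-2421870 + (-181781 - 1*(-1251212/662789))) = 4481909*(-2421870 + (-181781 + 1251212/662789)) = 4481909*(-2421870 - 120481195997/662789) = 4481909*(-1725669991427/662789) = -7734295865606594143/662789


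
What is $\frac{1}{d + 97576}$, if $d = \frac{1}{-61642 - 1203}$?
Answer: $\frac{62845}{6132163719} \approx 1.0248 \cdot 10^{-5}$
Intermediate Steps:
$d = - \frac{1}{62845}$ ($d = \frac{1}{-61642 + \left(-32344 + 31141\right)} = \frac{1}{-61642 - 1203} = \frac{1}{-62845} = - \frac{1}{62845} \approx -1.5912 \cdot 10^{-5}$)
$\frac{1}{d + 97576} = \frac{1}{- \frac{1}{62845} + 97576} = \frac{1}{\frac{6132163719}{62845}} = \frac{62845}{6132163719}$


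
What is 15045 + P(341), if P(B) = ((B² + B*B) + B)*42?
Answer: 9796971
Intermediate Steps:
P(B) = 42*B + 84*B² (P(B) = ((B² + B²) + B)*42 = (2*B² + B)*42 = (B + 2*B²)*42 = 42*B + 84*B²)
15045 + P(341) = 15045 + 42*341*(1 + 2*341) = 15045 + 42*341*(1 + 682) = 15045 + 42*341*683 = 15045 + 9781926 = 9796971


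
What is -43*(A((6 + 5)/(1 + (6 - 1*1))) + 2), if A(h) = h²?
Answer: -8299/36 ≈ -230.53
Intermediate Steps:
-43*(A((6 + 5)/(1 + (6 - 1*1))) + 2) = -43*(((6 + 5)/(1 + (6 - 1*1)))² + 2) = -43*((11/(1 + (6 - 1)))² + 2) = -43*((11/(1 + 5))² + 2) = -43*((11/6)² + 2) = -43*(121/36 + 2) = -43*193/36 = -8299/36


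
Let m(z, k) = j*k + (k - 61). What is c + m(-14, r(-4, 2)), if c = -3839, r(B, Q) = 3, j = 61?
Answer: -3714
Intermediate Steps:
m(z, k) = -61 + 62*k (m(z, k) = 61*k + (k - 61) = 61*k + (-61 + k) = -61 + 62*k)
c + m(-14, r(-4, 2)) = -3839 + (-61 + 62*3) = -3839 + (-61 + 186) = -3839 + 125 = -3714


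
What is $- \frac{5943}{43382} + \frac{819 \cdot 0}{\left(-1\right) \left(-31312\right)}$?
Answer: $- \frac{5943}{43382} \approx -0.13699$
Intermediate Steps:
$- \frac{5943}{43382} + \frac{819 \cdot 0}{\left(-1\right) \left(-31312\right)} = \left(-5943\right) \frac{1}{43382} + \frac{0}{31312} = - \frac{5943}{43382} + 0 \cdot \frac{1}{31312} = - \frac{5943}{43382} + 0 = - \frac{5943}{43382}$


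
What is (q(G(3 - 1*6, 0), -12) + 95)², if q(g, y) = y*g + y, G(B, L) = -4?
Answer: 17161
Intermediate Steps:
q(g, y) = y + g*y (q(g, y) = g*y + y = y + g*y)
(q(G(3 - 1*6, 0), -12) + 95)² = (-12*(1 - 4) + 95)² = (-12*(-3) + 95)² = (36 + 95)² = 131² = 17161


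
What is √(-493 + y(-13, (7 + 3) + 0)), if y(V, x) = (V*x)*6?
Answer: I*√1273 ≈ 35.679*I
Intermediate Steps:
y(V, x) = 6*V*x
√(-493 + y(-13, (7 + 3) + 0)) = √(-493 + 6*(-13)*((7 + 3) + 0)) = √(-493 + 6*(-13)*(10 + 0)) = √(-493 + 6*(-13)*10) = √(-493 - 780) = √(-1273) = I*√1273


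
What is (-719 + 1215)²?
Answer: 246016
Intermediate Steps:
(-719 + 1215)² = 496² = 246016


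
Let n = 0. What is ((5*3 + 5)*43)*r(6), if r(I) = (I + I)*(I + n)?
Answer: 61920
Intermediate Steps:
r(I) = 2*I**2 (r(I) = (I + I)*(I + 0) = (2*I)*I = 2*I**2)
((5*3 + 5)*43)*r(6) = ((5*3 + 5)*43)*(2*6**2) = ((15 + 5)*43)*(2*36) = (20*43)*72 = 860*72 = 61920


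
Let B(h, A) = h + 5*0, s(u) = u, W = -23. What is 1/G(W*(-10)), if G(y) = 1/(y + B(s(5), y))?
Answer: 235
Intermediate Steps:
B(h, A) = h (B(h, A) = h + 0 = h)
G(y) = 1/(5 + y) (G(y) = 1/(y + 5) = 1/(5 + y))
1/G(W*(-10)) = 1/(1/(5 - 23*(-10))) = 1/(1/(5 + 230)) = 1/(1/235) = 235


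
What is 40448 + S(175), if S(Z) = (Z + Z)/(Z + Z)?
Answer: 40449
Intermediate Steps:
S(Z) = 1 (S(Z) = (2*Z)/((2*Z)) = (2*Z)*(1/(2*Z)) = 1)
40448 + S(175) = 40448 + 1 = 40449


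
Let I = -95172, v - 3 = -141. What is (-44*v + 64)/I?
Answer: -1534/23793 ≈ -0.064473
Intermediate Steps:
v = -138 (v = 3 - 141 = -138)
(-44*v + 64)/I = (-44*(-138) + 64)/(-95172) = (6072 + 64)*(-1/95172) = 6136*(-1/95172) = -1534/23793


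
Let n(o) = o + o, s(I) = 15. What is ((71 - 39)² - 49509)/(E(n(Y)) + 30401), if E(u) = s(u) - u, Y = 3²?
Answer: -48485/30398 ≈ -1.5950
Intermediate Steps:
Y = 9
n(o) = 2*o
E(u) = 15 - u
((71 - 39)² - 49509)/(E(n(Y)) + 30401) = ((71 - 39)² - 49509)/((15 - 2*9) + 30401) = (32² - 49509)/((15 - 1*18) + 30401) = (1024 - 49509)/((15 - 18) + 30401) = -48485/(-3 + 30401) = -48485/30398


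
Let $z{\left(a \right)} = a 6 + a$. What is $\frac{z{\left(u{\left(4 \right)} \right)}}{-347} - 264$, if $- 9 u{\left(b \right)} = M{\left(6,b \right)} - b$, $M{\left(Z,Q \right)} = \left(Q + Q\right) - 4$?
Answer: $-264$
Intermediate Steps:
$M{\left(Z,Q \right)} = -4 + 2 Q$ ($M{\left(Z,Q \right)} = 2 Q - 4 = -4 + 2 Q$)
$u{\left(b \right)} = \frac{4}{9} - \frac{b}{9}$ ($u{\left(b \right)} = - \frac{\left(-4 + 2 b\right) - b}{9} = - \frac{-4 + b}{9} = \frac{4}{9} - \frac{b}{9}$)
$z{\left(a \right)} = 7 a$ ($z{\left(a \right)} = 6 a + a = 7 a$)
$\frac{z{\left(u{\left(4 \right)} \right)}}{-347} - 264 = \frac{7 \left(\frac{4}{9} - \frac{4}{9}\right)}{-347} - 264 = 7 \left(\frac{4}{9} - \frac{4}{9}\right) \left(- \frac{1}{347}\right) - 264 = 7 \cdot 0 \left(- \frac{1}{347}\right) - 264 = 0 \left(- \frac{1}{347}\right) - 264 = 0 - 264 = -264$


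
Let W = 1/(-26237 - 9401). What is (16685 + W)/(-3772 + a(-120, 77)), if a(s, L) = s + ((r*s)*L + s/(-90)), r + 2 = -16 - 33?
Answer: 93887373/2629799296 ≈ 0.035701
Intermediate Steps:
r = -51 (r = -2 + (-16 - 33) = -2 - 49 = -51)
a(s, L) = 89*s/90 - 51*L*s (a(s, L) = s + ((-51*s)*L + s/(-90)) = s + (-51*L*s + s*(-1/90)) = s + (-51*L*s - s/90) = s + (-s/90 - 51*L*s) = 89*s/90 - 51*L*s)
W = -1/35638 (W = 1/(-35638) = -1/35638 ≈ -2.8060e-5)
(16685 + W)/(-3772 + a(-120, 77)) = (16685 - 1/35638)/(-3772 + (1/90)*(-120)*(89 - 4590*77)) = 594620029/(35638*(-3772 + (1/90)*(-120)*(89 - 353430))) = 594620029/(35638*(-3772 + (1/90)*(-120)*(-353341))) = 594620029/(35638*(-3772 + 1413364/3)) = 594620029/(35638*(1402048/3)) = (594620029/35638)*(3/1402048) = 93887373/2629799296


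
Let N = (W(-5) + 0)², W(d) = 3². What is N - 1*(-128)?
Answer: 209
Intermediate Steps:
W(d) = 9
N = 81 (N = (9 + 0)² = 9² = 81)
N - 1*(-128) = 81 - 1*(-128) = 81 + 128 = 209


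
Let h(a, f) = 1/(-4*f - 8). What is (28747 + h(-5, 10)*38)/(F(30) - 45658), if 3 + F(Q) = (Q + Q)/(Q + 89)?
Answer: -82099171/130406376 ≈ -0.62956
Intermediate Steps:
h(a, f) = 1/(-8 - 4*f)
F(Q) = -3 + 2*Q/(89 + Q) (F(Q) = -3 + (Q + Q)/(Q + 89) = -3 + (2*Q)/(89 + Q) = -3 + 2*Q/(89 + Q))
(28747 + h(-5, 10)*38)/(F(30) - 45658) = (28747 - 1/(8 + 4*10)*38)/((-267 - 1*30)/(89 + 30) - 45658) = (28747 - 1/(8 + 40)*38)/((-267 - 30)/119 - 45658) = (28747 - 1/48*38)/((1/119)*(-297) - 45658) = (28747 - 1*1/48*38)/(-297/119 - 45658) = (28747 - 1/48*38)/(-5433599/119) = (28747 - 19/24)*(-119/5433599) = (689909/24)*(-119/5433599) = -82099171/130406376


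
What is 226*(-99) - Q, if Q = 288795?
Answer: -311169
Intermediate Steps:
226*(-99) - Q = 226*(-99) - 1*288795 = -22374 - 288795 = -311169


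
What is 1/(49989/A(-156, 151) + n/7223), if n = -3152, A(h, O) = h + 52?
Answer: -751192/361398355 ≈ -0.0020786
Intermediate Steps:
A(h, O) = 52 + h
1/(49989/A(-156, 151) + n/7223) = 1/(49989/(52 - 156) - 3152/7223) = 1/(49989/(-104) - 3152*1/7223) = 1/(49989*(-1/104) - 3152/7223) = 1/(-49989/104 - 3152/7223) = 1/(-361398355/751192) = -751192/361398355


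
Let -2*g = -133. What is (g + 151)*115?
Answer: 50025/2 ≈ 25013.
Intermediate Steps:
g = 133/2 (g = -½*(-133) = 133/2 ≈ 66.500)
(g + 151)*115 = (133/2 + 151)*115 = (435/2)*115 = 50025/2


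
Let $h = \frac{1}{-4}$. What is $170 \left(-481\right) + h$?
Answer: $- \frac{327081}{4} \approx -81770.0$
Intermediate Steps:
$h = - \frac{1}{4} \approx -0.25$
$170 \left(-481\right) + h = 170 \left(-481\right) - \frac{1}{4} = -81770 - \frac{1}{4} = - \frac{327081}{4}$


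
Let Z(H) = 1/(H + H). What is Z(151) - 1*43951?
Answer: -13273201/302 ≈ -43951.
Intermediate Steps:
Z(H) = 1/(2*H)
Z(151) - 1*43951 = (1/2)/151 - 1*43951 = (1/2)*(1/151) - 43951 = 1/302 - 43951 = -13273201/302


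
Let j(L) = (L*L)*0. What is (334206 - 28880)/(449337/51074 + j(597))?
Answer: 2227745732/64191 ≈ 34705.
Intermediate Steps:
j(L) = 0 (j(L) = L²*0 = 0)
(334206 - 28880)/(449337/51074 + j(597)) = (334206 - 28880)/(449337/51074 + 0) = 305326/(449337*(1/51074) + 0) = 305326/(449337/51074 + 0) = 305326/(449337/51074) = 305326*(51074/449337) = 2227745732/64191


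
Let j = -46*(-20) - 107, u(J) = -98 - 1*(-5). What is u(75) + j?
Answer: 720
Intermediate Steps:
u(J) = -93 (u(J) = -98 + 5 = -93)
j = 813 (j = 920 - 107 = 813)
u(75) + j = -93 + 813 = 720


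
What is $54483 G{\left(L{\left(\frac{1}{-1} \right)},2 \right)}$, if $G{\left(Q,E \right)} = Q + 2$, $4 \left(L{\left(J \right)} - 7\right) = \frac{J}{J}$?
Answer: $\frac{2015871}{4} \approx 5.0397 \cdot 10^{5}$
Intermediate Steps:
$L{\left(J \right)} = \frac{29}{4}$ ($L{\left(J \right)} = 7 + \frac{J \frac{1}{J}}{4} = 7 + \frac{1}{4} \cdot 1 = 7 + \frac{1}{4} = \frac{29}{4}$)
$G{\left(Q,E \right)} = 2 + Q$
$54483 G{\left(L{\left(\frac{1}{-1} \right)},2 \right)} = 54483 \left(2 + \frac{29}{4}\right) = 54483 \cdot \frac{37}{4} = \frac{2015871}{4}$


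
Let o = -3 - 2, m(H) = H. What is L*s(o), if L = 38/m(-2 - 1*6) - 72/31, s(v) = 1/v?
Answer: 877/620 ≈ 1.4145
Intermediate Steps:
o = -5
s(v) = 1/v
L = -877/124 (L = 38/(-2 - 1*6) - 72/31 = 38/(-2 - 6) - 72*1/31 = 38/(-8) - 72/31 = 38*(-⅛) - 72/31 = -19/4 - 72/31 = -877/124 ≈ -7.0726)
L*s(o) = -877/124/(-5) = -877/124*(-⅕) = 877/620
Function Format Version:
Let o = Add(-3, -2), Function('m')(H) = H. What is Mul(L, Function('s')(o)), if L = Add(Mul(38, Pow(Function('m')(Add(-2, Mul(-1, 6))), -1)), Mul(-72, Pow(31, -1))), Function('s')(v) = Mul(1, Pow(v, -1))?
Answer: Rational(877, 620) ≈ 1.4145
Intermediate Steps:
o = -5
Function('s')(v) = Pow(v, -1)
L = Rational(-877, 124) (L = Add(Mul(38, Pow(Add(-2, Mul(-1, 6)), -1)), Mul(-72, Pow(31, -1))) = Add(Mul(38, Pow(Add(-2, -6), -1)), Mul(-72, Rational(1, 31))) = Add(Mul(38, Pow(-8, -1)), Rational(-72, 31)) = Add(Mul(38, Rational(-1, 8)), Rational(-72, 31)) = Add(Rational(-19, 4), Rational(-72, 31)) = Rational(-877, 124) ≈ -7.0726)
Mul(L, Function('s')(o)) = Mul(Rational(-877, 124), Pow(-5, -1)) = Mul(Rational(-877, 124), Rational(-1, 5)) = Rational(877, 620)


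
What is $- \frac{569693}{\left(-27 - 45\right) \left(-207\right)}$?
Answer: $- \frac{569693}{14904} \approx -38.224$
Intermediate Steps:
$- \frac{569693}{\left(-27 - 45\right) \left(-207\right)} = - \frac{569693}{\left(-72\right) \left(-207\right)} = - \frac{569693}{14904}$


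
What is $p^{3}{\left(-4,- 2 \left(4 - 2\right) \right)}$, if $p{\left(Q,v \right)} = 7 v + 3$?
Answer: $-15625$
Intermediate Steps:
$p{\left(Q,v \right)} = 3 + 7 v$
$p^{3}{\left(-4,- 2 \left(4 - 2\right) \right)} = \left(3 + 7 \left(- 2 \left(4 - 2\right)\right)\right)^{3} = \left(3 + 7 \left(\left(-2\right) 2\right)\right)^{3} = \left(3 + 7 \left(-4\right)\right)^{3} = \left(3 - 28\right)^{3} = \left(-25\right)^{3} = -15625$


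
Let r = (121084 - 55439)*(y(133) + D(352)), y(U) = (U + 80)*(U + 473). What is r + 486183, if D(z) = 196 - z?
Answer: 8463570873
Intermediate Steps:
y(U) = (80 + U)*(473 + U)
r = 8463084690 (r = (121084 - 55439)*((37840 + 133² + 553*133) + (196 - 1*352)) = 65645*((37840 + 17689 + 73549) + (196 - 352)) = 65645*(129078 - 156) = 65645*128922 = 8463084690)
r + 486183 = 8463084690 + 486183 = 8463570873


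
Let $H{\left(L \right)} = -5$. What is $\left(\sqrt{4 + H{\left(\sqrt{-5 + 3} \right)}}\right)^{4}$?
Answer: $1$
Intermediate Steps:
$\left(\sqrt{4 + H{\left(\sqrt{-5 + 3} \right)}}\right)^{4} = \left(\sqrt{4 - 5}\right)^{4} = \left(\sqrt{-1}\right)^{4} = i^{4} = 1$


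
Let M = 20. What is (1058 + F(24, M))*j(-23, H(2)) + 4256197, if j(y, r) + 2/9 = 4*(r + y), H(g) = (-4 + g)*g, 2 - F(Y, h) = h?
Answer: 37292813/9 ≈ 4.1436e+6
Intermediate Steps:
F(Y, h) = 2 - h
H(g) = g*(-4 + g)
j(y, r) = -2/9 + 4*r + 4*y (j(y, r) = -2/9 + 4*(r + y) = -2/9 + (4*r + 4*y) = -2/9 + 4*r + 4*y)
(1058 + F(24, M))*j(-23, H(2)) + 4256197 = (1058 + (2 - 1*20))*(-2/9 + 4*(2*(-4 + 2)) + 4*(-23)) + 4256197 = (1058 + (2 - 20))*(-2/9 + 4*(2*(-2)) - 92) + 4256197 = (1058 - 18)*(-2/9 + 4*(-4) - 92) + 4256197 = 1040*(-2/9 - 16 - 92) + 4256197 = 1040*(-974/9) + 4256197 = -1012960/9 + 4256197 = 37292813/9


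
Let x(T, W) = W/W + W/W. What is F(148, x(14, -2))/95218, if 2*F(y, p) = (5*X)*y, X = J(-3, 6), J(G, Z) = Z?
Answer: 1110/47609 ≈ 0.023315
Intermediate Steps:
X = 6
x(T, W) = 2 (x(T, W) = 1 + 1 = 2)
F(y, p) = 15*y (F(y, p) = ((5*6)*y)/2 = (30*y)/2 = 15*y)
F(148, x(14, -2))/95218 = (15*148)/95218 = 2220*(1/95218) = 1110/47609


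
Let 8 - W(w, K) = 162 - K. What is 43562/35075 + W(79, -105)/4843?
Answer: 8777667/7385575 ≈ 1.1885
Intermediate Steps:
W(w, K) = -154 + K (W(w, K) = 8 - (162 - K) = 8 + (-162 + K) = -154 + K)
43562/35075 + W(79, -105)/4843 = 43562/35075 + (-154 - 105)/4843 = 43562*(1/35075) - 259*1/4843 = 1894/1525 - 259/4843 = 8777667/7385575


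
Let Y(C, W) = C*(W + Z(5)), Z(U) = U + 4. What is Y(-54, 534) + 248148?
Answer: 218826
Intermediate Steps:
Z(U) = 4 + U
Y(C, W) = C*(9 + W) (Y(C, W) = C*(W + (4 + 5)) = C*(W + 9) = C*(9 + W))
Y(-54, 534) + 248148 = -54*(9 + 534) + 248148 = -54*543 + 248148 = -29322 + 248148 = 218826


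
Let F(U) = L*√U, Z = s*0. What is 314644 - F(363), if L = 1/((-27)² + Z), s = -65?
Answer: 314644 - 11*√3/729 ≈ 3.1464e+5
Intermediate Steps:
Z = 0 (Z = -65*0 = 0)
L = 1/729 (L = 1/((-27)² + 0) = 1/(729 + 0) = 1/729 ≈ 0.0013717)
F(U) = √U/729
314644 - F(363) = 314644 - √363/729 = 314644 - 11*√3/729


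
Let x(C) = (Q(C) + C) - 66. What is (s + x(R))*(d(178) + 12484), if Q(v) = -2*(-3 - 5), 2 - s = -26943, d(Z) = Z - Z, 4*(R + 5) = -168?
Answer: 335170432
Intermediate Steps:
R = -47 (R = -5 + (¼)*(-168) = -5 - 42 = -47)
d(Z) = 0
s = 26945 (s = 2 - 1*(-26943) = 2 + 26943 = 26945)
Q(v) = 16 (Q(v) = -2*(-8) = 16)
x(C) = -50 + C (x(C) = (16 + C) - 66 = -50 + C)
(s + x(R))*(d(178) + 12484) = (26945 + (-50 - 47))*(0 + 12484) = (26945 - 97)*12484 = 26848*12484 = 335170432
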